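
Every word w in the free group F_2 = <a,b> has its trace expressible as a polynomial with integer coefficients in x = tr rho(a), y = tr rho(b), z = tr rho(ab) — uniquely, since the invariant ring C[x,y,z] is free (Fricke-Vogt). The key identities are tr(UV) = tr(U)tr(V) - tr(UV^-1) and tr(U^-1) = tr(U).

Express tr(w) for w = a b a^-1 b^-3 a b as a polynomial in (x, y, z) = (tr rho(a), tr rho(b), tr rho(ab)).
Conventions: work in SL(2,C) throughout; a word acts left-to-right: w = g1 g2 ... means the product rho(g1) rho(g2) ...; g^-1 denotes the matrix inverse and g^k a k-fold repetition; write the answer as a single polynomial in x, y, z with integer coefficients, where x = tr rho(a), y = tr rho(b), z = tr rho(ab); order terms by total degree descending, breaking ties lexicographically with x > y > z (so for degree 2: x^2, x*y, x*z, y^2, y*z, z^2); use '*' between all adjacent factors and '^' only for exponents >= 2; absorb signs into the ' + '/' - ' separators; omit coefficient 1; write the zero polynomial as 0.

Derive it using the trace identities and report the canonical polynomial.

-x*y^3*z^2 + x^2*y^2*z + y^4*z + y^2*z^3 + x*y*z^2 - x^2*z - 5*y^2*z - z^3 + x*y + 3*z

tr(a b a) = tr(a) * tr(b a) - tr(b)  (reduce the a square) = x*z - y
reduce: tr(b a b a) = tr(b a) * tr(b a) - tr(1)  (split on b) = z^2 - 2
so tr(b a b) = tr(b) * tr(a b) - tr(a)  (reduce the b square) = y*z - x
reduce: tr(a b a b a) = tr(a) * tr(b a b a) - tr(b a b)  (reduce the a square) = x*z^2 - y*z - x
tr(a b a b a b) = tr(b a) * tr(b a b a) - tr(b^-1 a^-1)  (split on b) = z^3 - 3*z
tr(b^-1 a b a b a) = tr(a b a b a) * tr(b) - tr(a b a b a b)  (eliminate b^-1) = x*y*z^2 - y^2*z - z^3 - x*y + 3*z
reduce: tr(b^-1 a b a b a^-1) = tr(b^-1 a b a b) * tr(a) - tr(b^-1 a b a b a)  (eliminate a^-1) = -x*y*z^2 + x^2*z + y^2*z + z^3 - 3*z
so tr(b^-2 a b a b a^-1) = tr(b^-1 a b a b a^-1) * tr(b) - tr(b^-1 a b a b a^-1 b)  (eliminate b^-1) = -x*y^2*z^2 + x^2*y*z + y^3*z + y*z^3 - 4*y*z + x
tr(a b a^-1 b^-3 a b) = tr(b^-2 a b a b a^-1) * tr(b) - tr(b^-2 a b a b a^-1 b)  (eliminate b^-1) = -x*y^3*z^2 + x^2*y^2*z + y^4*z + y^2*z^3 + x*y*z^2 - x^2*z - 5*y^2*z - z^3 + x*y + 3*z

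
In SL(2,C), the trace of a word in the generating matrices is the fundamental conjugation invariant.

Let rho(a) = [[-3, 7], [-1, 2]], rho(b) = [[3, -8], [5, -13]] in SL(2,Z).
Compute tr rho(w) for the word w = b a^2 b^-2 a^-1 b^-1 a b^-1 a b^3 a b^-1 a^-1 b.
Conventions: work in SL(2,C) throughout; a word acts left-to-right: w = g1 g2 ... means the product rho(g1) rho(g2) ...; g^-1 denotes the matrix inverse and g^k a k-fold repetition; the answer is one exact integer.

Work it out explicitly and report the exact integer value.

rho(b) = [[3, -8], [5, -13]]
... * rho(a) = [[-3, 7], [-1, 2]]  ->  [[-1, 5], [-2, 9]]
... * rho(a) = [[-3, 7], [-1, 2]]  ->  [[-2, 3], [-3, 4]]
... * rho(b^-1) = [[-13, 8], [-5, 3]]  ->  [[11, -7], [19, -12]]
... * rho(b^-1) = [[-13, 8], [-5, 3]]  ->  [[-108, 67], [-187, 116]]
... * rho(a^-1) = [[2, -7], [1, -3]]  ->  [[-149, 555], [-258, 961]]
... * rho(b^-1) = [[-13, 8], [-5, 3]]  ->  [[-838, 473], [-1451, 819]]
... * rho(a) = [[-3, 7], [-1, 2]]  ->  [[2041, -4920], [3534, -8519]]
... * rho(b^-1) = [[-13, 8], [-5, 3]]  ->  [[-1933, 1568], [-3347, 2715]]
... * rho(a) = [[-3, 7], [-1, 2]]  ->  [[4231, -10395], [7326, -17999]]
... * rho(b) = [[3, -8], [5, -13]]  ->  [[-39282, 101287], [-68017, 175379]]
... * rho(b) = [[3, -8], [5, -13]]  ->  [[388589, -1002475], [672844, -1735791]]
... * rho(b) = [[3, -8], [5, -13]]  ->  [[-3846608, 9923463], [-6660423, 17182531]]
... * rho(a) = [[-3, 7], [-1, 2]]  ->  [[1616361, -7079330], [2798738, -12257899]]
... * rho(b^-1) = [[-13, 8], [-5, 3]]  ->  [[14383957, -8307102], [24905901, -14383793]]
... * rho(a^-1) = [[2, -7], [1, -3]]  ->  [[20460812, -75766393], [35428009, -131189928]]
... * rho(b) = [[3, -8], [5, -13]]  ->  [[-317449529, 821276613], [-549665613, 1422044992]]
tr = -317449529 + 1422044992 = 1104595463

1104595463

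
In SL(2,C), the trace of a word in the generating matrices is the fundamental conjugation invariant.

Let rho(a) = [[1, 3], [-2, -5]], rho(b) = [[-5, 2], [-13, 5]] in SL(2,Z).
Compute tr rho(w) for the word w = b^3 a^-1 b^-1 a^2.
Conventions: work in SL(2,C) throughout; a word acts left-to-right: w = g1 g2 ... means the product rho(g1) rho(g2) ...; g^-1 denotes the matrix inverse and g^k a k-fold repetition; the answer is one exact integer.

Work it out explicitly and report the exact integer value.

rho(b) = [[-5, 2], [-13, 5]]
... * rho(b) = [[-5, 2], [-13, 5]]  ->  [[-1, 0], [0, -1]]
... * rho(b) = [[-5, 2], [-13, 5]]  ->  [[5, -2], [13, -5]]
... * rho(a^-1) = [[-5, -3], [2, 1]]  ->  [[-29, -17], [-75, -44]]
... * rho(b^-1) = [[5, -2], [13, -5]]  ->  [[-366, 143], [-947, 370]]
... * rho(a) = [[1, 3], [-2, -5]]  ->  [[-652, -1813], [-1687, -4691]]
... * rho(a) = [[1, 3], [-2, -5]]  ->  [[2974, 7109], [7695, 18394]]
tr = 2974 + 18394 = 21368

21368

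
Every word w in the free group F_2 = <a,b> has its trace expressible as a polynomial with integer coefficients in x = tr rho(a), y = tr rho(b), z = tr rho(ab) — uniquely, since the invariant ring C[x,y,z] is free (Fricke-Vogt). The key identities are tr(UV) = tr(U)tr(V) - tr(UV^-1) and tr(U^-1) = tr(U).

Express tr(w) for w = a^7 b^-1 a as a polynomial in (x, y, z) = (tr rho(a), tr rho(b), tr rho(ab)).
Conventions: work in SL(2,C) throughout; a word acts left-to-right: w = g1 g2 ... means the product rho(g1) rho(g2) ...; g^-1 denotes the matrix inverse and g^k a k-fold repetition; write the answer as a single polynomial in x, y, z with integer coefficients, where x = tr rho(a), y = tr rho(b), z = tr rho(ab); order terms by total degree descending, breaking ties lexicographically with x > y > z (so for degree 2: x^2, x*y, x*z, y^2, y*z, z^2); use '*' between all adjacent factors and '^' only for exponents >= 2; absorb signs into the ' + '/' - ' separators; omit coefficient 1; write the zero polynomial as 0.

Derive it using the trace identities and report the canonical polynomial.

x^8*y - x^7*z - 7*x^6*y + 6*x^5*z + 15*x^4*y - 10*x^3*z - 10*x^2*y + 4*x*z + y

trace(a^2) = trace(a) trace(a) - trace(1) = x^2 - 2
trace(a^3) = trace(a) trace(a^2) - trace(a) = x^3 - 3*x
trace(a^4) = trace(a) trace(a^3) - trace(a^2) = x^4 - 4*x^2 + 2
trace(a^5) = trace(a) trace(a^4) - trace(a^3) = x^5 - 5*x^3 + 5*x
trace(a^6) = trace(a) trace(a^5) - trace(a^4) = x^6 - 6*x^4 + 9*x^2 - 2
trace(a^7) = trace(a) trace(a^6) - trace(a^5) = x^7 - 7*x^5 + 14*x^3 - 7*x
trace(a^8) = trace(a) trace(a^7) - trace(a^6) = x^8 - 8*x^6 + 20*x^4 - 16*x^2 + 2
trace(b a^2) = trace(a) trace(b a) - trace(b) = x*z - y
trace(b a^3) = trace(a) trace(b a^2) - trace(b a) = x^2*z - x*y - z
trace(a^3 b a) = trace(a) trace(b a^3) - trace(b a^2) = x^3*z - x^2*y - 2*x*z + y
trace(b a^5) = trace(a) trace(a^3 b a) - trace(a^3 b) = x^4*z - x^3*y - 3*x^2*z + 2*x*y + z
trace(a^5 b a) = trace(a) trace(b a^5) - trace(b a^4) = x^5*z - x^4*y - 4*x^3*z + 3*x^2*y + 3*x*z - y
trace(a^5 b a^2) = trace(a) trace(a^5 b a) - trace(a^5 b) = x^6*z - x^5*y - 5*x^4*z + 4*x^3*y + 6*x^2*z - 3*x*y - z
trace(a^8 b) = trace(a) trace(a^5 b a^2) - trace(a^5 b a) = x^7*z - x^6*y - 6*x^5*z + 5*x^4*y + 10*x^3*z - 6*x^2*y - 4*x*z + y
trace(a^7 b^-1 a) = trace(a^8) trace(b) - trace(a^8 b) = x^8*y - x^7*z - 7*x^6*y + 6*x^5*z + 15*x^4*y - 10*x^3*z - 10*x^2*y + 4*x*z + y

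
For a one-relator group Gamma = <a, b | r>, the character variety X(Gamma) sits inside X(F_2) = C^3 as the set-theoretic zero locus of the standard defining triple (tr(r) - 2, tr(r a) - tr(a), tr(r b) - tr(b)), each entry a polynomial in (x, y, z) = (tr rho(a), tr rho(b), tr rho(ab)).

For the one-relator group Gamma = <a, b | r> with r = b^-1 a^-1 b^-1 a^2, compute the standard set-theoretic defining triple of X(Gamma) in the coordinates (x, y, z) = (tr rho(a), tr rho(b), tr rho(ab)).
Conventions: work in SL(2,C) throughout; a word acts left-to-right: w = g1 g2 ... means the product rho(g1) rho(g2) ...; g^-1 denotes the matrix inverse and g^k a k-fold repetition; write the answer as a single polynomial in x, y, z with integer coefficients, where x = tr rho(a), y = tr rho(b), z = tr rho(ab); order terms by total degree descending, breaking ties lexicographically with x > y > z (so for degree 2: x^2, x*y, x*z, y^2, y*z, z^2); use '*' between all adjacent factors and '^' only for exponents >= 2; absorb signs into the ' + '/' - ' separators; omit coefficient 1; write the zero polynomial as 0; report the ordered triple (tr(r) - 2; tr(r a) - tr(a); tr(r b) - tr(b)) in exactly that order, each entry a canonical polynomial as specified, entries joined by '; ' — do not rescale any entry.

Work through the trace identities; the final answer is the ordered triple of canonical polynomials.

x^2*y*z - x^3 - x*z^2 - y*z + 3*x - 2; x^3*y*z - x^4 - x^2*z^2 - 2*x*y*z + 4*x^2 + z^2 - x - 2; x*y - y - z

apply: tr(b^-1 a) = tr(a)*tr(b) - tr(a b)   [inverse elimination on b] = x*y - z
tr(a^2) = tr(a)*tr(a) - tr(1)   [square of a] = x^2 - 2
use: tr(b a^2) = tr(a)*tr(b a) - tr(b)   [square of a] = x*z - y
apply: tr(a^2 b a) = tr(a)*tr(b a^2) - tr(b a)   [square of a] = x^2*z - x*y - z
use: tr(b a b a) = tr(b a)*tr(b a) - tr(1)   [split at a repeated b] = z^2 - 2
apply: tr(b a b) = tr(b)*tr(a b) - tr(a)   [square of b] = y*z - x
apply: tr(a^2 b a b) = tr(a)*tr(b a b a) - tr(b a b)   [square of a] = x*z^2 - y*z - x
tr(b^-1 a^2 b a) = tr(a^2 b a)*tr(b) - tr(a^2 b a b)   [inverse elimination on b] = x^2*y*z - x*y^2 - x*z^2 + x
apply: tr(a^-1 b^-1 a^2 b) = tr(b^-1 a^2 b)*tr(a) - tr(b^-1 a^2 b a)   [inverse elimination on a] = -x^2*y*z + x^3 + x*y^2 + x*z^2 - 3*x
apply: tr(b^-1 a^-1 b^-1 a^2) = tr(a^-1 b^-1 a^2)*tr(b) - tr(a^-1 b^-1 a^2 b)   [inverse elimination on b] = x^2*y*z - x^3 - x*z^2 - y*z + 3*x
tr(a^3) = tr(a)*tr(a^2) - tr(a) = x^3 - 3*x
tr(b^-1 a^3) = tr(a^3)*tr(b) - tr(a^3 b) = x^3*y - x^2*z - 2*x*y + z
use: tr(b^-1 a^3 b^-1) = tr(b^-1 a^3)*tr(b) - tr(b^-1 a^3 b) = x^3*y^2 - x^2*y*z - x^3 - 2*x*y^2 + y*z + 3*x
apply: tr(a^4) = tr(a)*tr(a^3) - tr(a^2) = x^4 - 4*x^2 + 2
tr(a^4 b) = tr(a)*tr(a b a^2) - tr(a b a) = x^3*z - x^2*y - 2*x*z + y
apply: tr(a^3 b^-1 a) = tr(a^4)*tr(b) - tr(a^4 b) = x^4*y - x^3*z - 3*x^2*y + 2*x*z + y
tr(a b a^3 b) = tr(a)*tr(b a b a^2) - tr(b a b a) = x^2*z^2 - x*y*z - x^2 - z^2 + 2
apply: tr(a^3 b^-1 a b) = tr(a b a^3)*tr(b) - tr(a b a^3 b) = x^3*y*z - x^2*y^2 - x^2*z^2 - x*y*z + x^2 + y^2 + z^2 - 2
tr(b^-1 a^3 b^-1 a) = tr(a^3 b^-1 a)*tr(b) - tr(a^3 b^-1 a b) = x^4*y^2 - 2*x^3*y*z - 2*x^2*y^2 + x^2*z^2 + 3*x*y*z - x^2 - z^2 + 2
tr(b^-1 a^-1 b^-1 a^3) = tr(b^-1 a^3 b^-1)*tr(a) - tr(b^-1 a^3 b^-1 a) = x^3*y*z - x^4 - x^2*z^2 - 2*x*y*z + 4*x^2 + z^2 - 2
assemble the triple (tr(r) - 2; tr(r a) - x; tr(r b) - y)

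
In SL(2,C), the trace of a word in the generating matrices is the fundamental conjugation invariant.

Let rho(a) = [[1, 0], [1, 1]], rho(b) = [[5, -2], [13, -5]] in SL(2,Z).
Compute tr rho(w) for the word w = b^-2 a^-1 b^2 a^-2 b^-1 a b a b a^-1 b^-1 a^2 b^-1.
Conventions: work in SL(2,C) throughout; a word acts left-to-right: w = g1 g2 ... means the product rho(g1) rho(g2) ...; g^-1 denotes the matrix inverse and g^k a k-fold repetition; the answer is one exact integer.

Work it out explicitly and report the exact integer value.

rho(b^-1) = [[-5, 2], [-13, 5]]
... * rho(b^-1) = [[-5, 2], [-13, 5]]  ->  [[-1, 0], [0, -1]]
... * rho(a^-1) = [[1, 0], [-1, 1]]  ->  [[-1, 0], [1, -1]]
... * rho(b) = [[5, -2], [13, -5]]  ->  [[-5, 2], [-8, 3]]
... * rho(b) = [[5, -2], [13, -5]]  ->  [[1, 0], [-1, 1]]
... * rho(a^-1) = [[1, 0], [-1, 1]]  ->  [[1, 0], [-2, 1]]
... * rho(a^-1) = [[1, 0], [-1, 1]]  ->  [[1, 0], [-3, 1]]
... * rho(b^-1) = [[-5, 2], [-13, 5]]  ->  [[-5, 2], [2, -1]]
... * rho(a) = [[1, 0], [1, 1]]  ->  [[-3, 2], [1, -1]]
... * rho(b) = [[5, -2], [13, -5]]  ->  [[11, -4], [-8, 3]]
... * rho(a) = [[1, 0], [1, 1]]  ->  [[7, -4], [-5, 3]]
... * rho(b) = [[5, -2], [13, -5]]  ->  [[-17, 6], [14, -5]]
... * rho(a^-1) = [[1, 0], [-1, 1]]  ->  [[-23, 6], [19, -5]]
... * rho(b^-1) = [[-5, 2], [-13, 5]]  ->  [[37, -16], [-30, 13]]
... * rho(a) = [[1, 0], [1, 1]]  ->  [[21, -16], [-17, 13]]
... * rho(a) = [[1, 0], [1, 1]]  ->  [[5, -16], [-4, 13]]
... * rho(b^-1) = [[-5, 2], [-13, 5]]  ->  [[183, -70], [-149, 57]]
tr = 183 + 57 = 240

240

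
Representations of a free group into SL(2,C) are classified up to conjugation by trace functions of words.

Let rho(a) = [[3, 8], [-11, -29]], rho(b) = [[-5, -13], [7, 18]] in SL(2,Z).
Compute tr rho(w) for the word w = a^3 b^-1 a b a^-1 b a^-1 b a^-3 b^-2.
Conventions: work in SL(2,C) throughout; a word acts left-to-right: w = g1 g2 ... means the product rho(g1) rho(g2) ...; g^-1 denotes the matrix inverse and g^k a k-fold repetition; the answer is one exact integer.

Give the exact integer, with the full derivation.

rho(a) = [[3, 8], [-11, -29]]
... * rho(a) = [[3, 8], [-11, -29]]  ->  [[-79, -208], [286, 753]]
... * rho(a) = [[3, 8], [-11, -29]]  ->  [[2051, 5400], [-7425, -19549]]
... * rho(b^-1) = [[18, 13], [-7, -5]]  ->  [[-882, -337], [3193, 1220]]
... * rho(a) = [[3, 8], [-11, -29]]  ->  [[1061, 2717], [-3841, -9836]]
... * rho(b) = [[-5, -13], [7, 18]]  ->  [[13714, 35113], [-49647, -127115]]
... * rho(a^-1) = [[-29, -8], [11, 3]]  ->  [[-11463, -4373], [41498, 15831]]
... * rho(b) = [[-5, -13], [7, 18]]  ->  [[26704, 70305], [-96673, -254516]]
... * rho(a^-1) = [[-29, -8], [11, 3]]  ->  [[-1061, -2717], [3841, 9836]]
... * rho(b) = [[-5, -13], [7, 18]]  ->  [[-13714, -35113], [49647, 127115]]
... * rho(a^-1) = [[-29, -8], [11, 3]]  ->  [[11463, 4373], [-41498, -15831]]
... * rho(a^-1) = [[-29, -8], [11, 3]]  ->  [[-284324, -78585], [1029301, 284491]]
... * rho(a^-1) = [[-29, -8], [11, 3]]  ->  [[7380961, 2038837], [-26720328, -7380935]]
... * rho(b^-1) = [[18, 13], [-7, -5]]  ->  [[118585439, 85758308], [-429299359, -310459589]]
... * rho(b^-1) = [[18, 13], [-7, -5]]  ->  [[1534229746, 1112819167], [-5554171339, -4028593722]]
tr = 1534229746 + -4028593722 = -2494363976

-2494363976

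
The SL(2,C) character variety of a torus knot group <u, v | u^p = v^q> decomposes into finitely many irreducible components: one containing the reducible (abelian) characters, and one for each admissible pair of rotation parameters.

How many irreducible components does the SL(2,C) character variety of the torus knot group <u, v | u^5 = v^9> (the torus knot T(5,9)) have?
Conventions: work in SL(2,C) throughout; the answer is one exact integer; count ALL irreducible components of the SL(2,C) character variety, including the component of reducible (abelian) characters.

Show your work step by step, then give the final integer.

For T(5,9): irreducibility forces the central element u^5 = v^9 to one of +I, -I.
So on each irreducible component the traces are pinned: tr(u) = 2*cos(pi*alpha/5) with 1 <= alpha <= 4, tr(v) = 2*cos(pi*beta/9) with 1 <= beta <= 8.
u^5 = (-1)^alpha I and v^9 = (-1)^beta I must agree, so alpha and beta have equal parity.
Counting: 2 odd alphas x 4 odd betas + 2 even alphas x 4 even betas = 8 + 8 = 16.
Total: 16 irreducible-character components + 1 reducible (abelian) component = 17.

17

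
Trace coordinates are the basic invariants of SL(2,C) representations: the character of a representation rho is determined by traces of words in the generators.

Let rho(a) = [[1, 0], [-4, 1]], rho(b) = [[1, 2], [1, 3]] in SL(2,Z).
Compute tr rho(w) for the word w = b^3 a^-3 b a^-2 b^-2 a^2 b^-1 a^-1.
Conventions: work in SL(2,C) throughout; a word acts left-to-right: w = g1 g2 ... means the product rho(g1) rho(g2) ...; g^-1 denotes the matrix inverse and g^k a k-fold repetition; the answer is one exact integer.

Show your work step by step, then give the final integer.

rho(b) = [[1, 2], [1, 3]]
... * rho(b) = [[1, 2], [1, 3]]  ->  [[3, 8], [4, 11]]
... * rho(b) = [[1, 2], [1, 3]]  ->  [[11, 30], [15, 41]]
... * rho(a^-1) = [[1, 0], [4, 1]]  ->  [[131, 30], [179, 41]]
... * rho(a^-1) = [[1, 0], [4, 1]]  ->  [[251, 30], [343, 41]]
... * rho(a^-1) = [[1, 0], [4, 1]]  ->  [[371, 30], [507, 41]]
... * rho(b) = [[1, 2], [1, 3]]  ->  [[401, 832], [548, 1137]]
... * rho(a^-1) = [[1, 0], [4, 1]]  ->  [[3729, 832], [5096, 1137]]
... * rho(a^-1) = [[1, 0], [4, 1]]  ->  [[7057, 832], [9644, 1137]]
... * rho(b^-1) = [[3, -2], [-1, 1]]  ->  [[20339, -13282], [27795, -18151]]
... * rho(b^-1) = [[3, -2], [-1, 1]]  ->  [[74299, -53960], [101536, -73741]]
... * rho(a) = [[1, 0], [-4, 1]]  ->  [[290139, -53960], [396500, -73741]]
... * rho(a) = [[1, 0], [-4, 1]]  ->  [[505979, -53960], [691464, -73741]]
... * rho(b^-1) = [[3, -2], [-1, 1]]  ->  [[1571897, -1065918], [2148133, -1456669]]
... * rho(a^-1) = [[1, 0], [4, 1]]  ->  [[-2691775, -1065918], [-3678543, -1456669]]
tr = -2691775 + -1456669 = -4148444

-4148444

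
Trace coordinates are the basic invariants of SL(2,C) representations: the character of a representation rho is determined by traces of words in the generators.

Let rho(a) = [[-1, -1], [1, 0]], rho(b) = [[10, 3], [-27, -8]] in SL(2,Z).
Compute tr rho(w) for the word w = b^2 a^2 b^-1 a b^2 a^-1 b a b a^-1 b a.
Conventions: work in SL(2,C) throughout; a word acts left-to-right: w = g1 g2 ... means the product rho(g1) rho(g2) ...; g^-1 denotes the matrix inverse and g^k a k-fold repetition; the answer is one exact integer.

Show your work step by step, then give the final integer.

341506433

rho(b) = [[10, 3], [-27, -8]]
... * rho(b) = [[10, 3], [-27, -8]]  ->  [[19, 6], [-54, -17]]
... * rho(a) = [[-1, -1], [1, 0]]  ->  [[-13, -19], [37, 54]]
... * rho(a) = [[-1, -1], [1, 0]]  ->  [[-6, 13], [17, -37]]
... * rho(b^-1) = [[-8, -3], [27, 10]]  ->  [[399, 148], [-1135, -421]]
... * rho(a) = [[-1, -1], [1, 0]]  ->  [[-251, -399], [714, 1135]]
... * rho(b) = [[10, 3], [-27, -8]]  ->  [[8263, 2439], [-23505, -6938]]
... * rho(b) = [[10, 3], [-27, -8]]  ->  [[16777, 5277], [-47724, -15011]]
... * rho(a^-1) = [[0, 1], [-1, -1]]  ->  [[-5277, 11500], [15011, -32713]]
... * rho(b) = [[10, 3], [-27, -8]]  ->  [[-363270, -107831], [1033361, 306737]]
... * rho(a) = [[-1, -1], [1, 0]]  ->  [[255439, 363270], [-726624, -1033361]]
... * rho(b) = [[10, 3], [-27, -8]]  ->  [[-7253900, -2139843], [20634507, 6087016]]
... * rho(a^-1) = [[0, 1], [-1, -1]]  ->  [[2139843, -5114057], [-6087016, 14547491]]
... * rho(b) = [[10, 3], [-27, -8]]  ->  [[159477969, 47331985], [-453652417, -134640976]]
... * rho(a) = [[-1, -1], [1, 0]]  ->  [[-112145984, -159477969], [319011441, 453652417]]
tr = -112145984 + 453652417 = 341506433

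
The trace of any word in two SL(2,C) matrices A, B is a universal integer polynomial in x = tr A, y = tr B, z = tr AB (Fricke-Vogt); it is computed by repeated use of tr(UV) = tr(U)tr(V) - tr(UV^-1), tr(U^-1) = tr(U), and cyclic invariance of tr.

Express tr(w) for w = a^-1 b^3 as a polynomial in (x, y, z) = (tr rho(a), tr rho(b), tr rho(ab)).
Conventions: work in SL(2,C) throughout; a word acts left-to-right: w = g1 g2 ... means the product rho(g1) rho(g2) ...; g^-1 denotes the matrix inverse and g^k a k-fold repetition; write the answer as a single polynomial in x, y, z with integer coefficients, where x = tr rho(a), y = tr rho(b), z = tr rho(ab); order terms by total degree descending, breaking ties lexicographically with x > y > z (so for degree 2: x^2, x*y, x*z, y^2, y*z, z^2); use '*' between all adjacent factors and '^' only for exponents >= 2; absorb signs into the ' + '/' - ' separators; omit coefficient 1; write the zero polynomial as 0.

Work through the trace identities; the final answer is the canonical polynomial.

x*y^3 - y^2*z - 2*x*y + z

trace(b^2) = trace(b) trace(b) - trace(1) = y^2 - 2
next, trace(b^3) = trace(b) trace(b^2) - trace(b) = y^3 - 3*y
trace(b a b) = trace(b) trace(a b) - trace(a) = y*z - x
next, trace(b^3 a) = trace(b) trace(b a b) - trace(b a) = y^2*z - x*y - z
trace(a^-1 b^3) = trace(b^3) trace(a) - trace(b^3 a) = x*y^3 - y^2*z - 2*x*y + z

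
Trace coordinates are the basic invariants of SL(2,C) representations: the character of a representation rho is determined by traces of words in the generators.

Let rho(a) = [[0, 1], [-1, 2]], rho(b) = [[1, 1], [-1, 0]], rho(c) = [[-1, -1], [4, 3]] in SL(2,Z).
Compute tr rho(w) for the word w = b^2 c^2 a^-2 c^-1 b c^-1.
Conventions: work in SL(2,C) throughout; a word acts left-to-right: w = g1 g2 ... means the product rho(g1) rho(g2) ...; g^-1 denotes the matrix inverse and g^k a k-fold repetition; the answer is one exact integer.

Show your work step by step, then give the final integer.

-317

rho(b) = [[1, 1], [-1, 0]]
... * rho(b) = [[1, 1], [-1, 0]]  ->  [[0, 1], [-1, -1]]
... * rho(c) = [[-1, -1], [4, 3]]  ->  [[4, 3], [-3, -2]]
... * rho(c) = [[-1, -1], [4, 3]]  ->  [[8, 5], [-5, -3]]
... * rho(a^-1) = [[2, -1], [1, 0]]  ->  [[21, -8], [-13, 5]]
... * rho(a^-1) = [[2, -1], [1, 0]]  ->  [[34, -21], [-21, 13]]
... * rho(c^-1) = [[3, 1], [-4, -1]]  ->  [[186, 55], [-115, -34]]
... * rho(b) = [[1, 1], [-1, 0]]  ->  [[131, 186], [-81, -115]]
... * rho(c^-1) = [[3, 1], [-4, -1]]  ->  [[-351, -55], [217, 34]]
tr = -351 + 34 = -317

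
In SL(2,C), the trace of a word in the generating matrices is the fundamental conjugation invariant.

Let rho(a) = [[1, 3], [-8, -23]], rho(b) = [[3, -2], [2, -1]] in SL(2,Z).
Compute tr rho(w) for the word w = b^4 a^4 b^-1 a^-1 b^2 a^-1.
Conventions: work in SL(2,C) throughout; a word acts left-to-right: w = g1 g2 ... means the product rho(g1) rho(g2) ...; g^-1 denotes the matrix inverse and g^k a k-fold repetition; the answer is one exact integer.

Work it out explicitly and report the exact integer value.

rho(b) = [[3, -2], [2, -1]]
... * rho(b) = [[3, -2], [2, -1]]  ->  [[5, -4], [4, -3]]
... * rho(b) = [[3, -2], [2, -1]]  ->  [[7, -6], [6, -5]]
... * rho(b) = [[3, -2], [2, -1]]  ->  [[9, -8], [8, -7]]
... * rho(a) = [[1, 3], [-8, -23]]  ->  [[73, 211], [64, 185]]
... * rho(a) = [[1, 3], [-8, -23]]  ->  [[-1615, -4634], [-1416, -4063]]
... * rho(a) = [[1, 3], [-8, -23]]  ->  [[35457, 101737], [31088, 89201]]
... * rho(a) = [[1, 3], [-8, -23]]  ->  [[-778439, -2233580], [-682520, -1958359]]
... * rho(b^-1) = [[-1, 2], [-2, 3]]  ->  [[5245599, -8257618], [4599238, -7240117]]
... * rho(a^-1) = [[-23, -3], [8, 1]]  ->  [[-186709721, -23994415], [-163703410, -21037831]]
... * rho(b) = [[3, -2], [2, -1]]  ->  [[-608117993, 397413857], [-533185892, 348444651]]
... * rho(b) = [[3, -2], [2, -1]]  ->  [[-1029526265, 818822129], [-902668374, 717927133]]
... * rho(a^-1) = [[-23, -3], [8, 1]]  ->  [[30229681127, 3907400924], [26504789666, 3425932255]]
tr = 30229681127 + 3425932255 = 33655613382

33655613382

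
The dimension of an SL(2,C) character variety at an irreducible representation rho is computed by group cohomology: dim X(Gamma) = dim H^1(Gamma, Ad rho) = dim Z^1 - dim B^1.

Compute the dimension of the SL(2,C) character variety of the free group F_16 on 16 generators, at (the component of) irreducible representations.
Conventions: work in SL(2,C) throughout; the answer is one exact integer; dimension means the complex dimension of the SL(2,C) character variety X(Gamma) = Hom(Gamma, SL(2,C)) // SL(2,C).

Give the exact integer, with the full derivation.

Gamma = F_16 has 16 generators and no relators.
So Z^1 = (sl_2)^16 in full: dim Z^1 = 48.
At an irreducible rho the centralizer of the image in sl_2 is 0, so the coboundary map sl_2 -> Z^1 is injective: dim B^1 = 3.
Therefore dim X = 48 - 3 = 45.

45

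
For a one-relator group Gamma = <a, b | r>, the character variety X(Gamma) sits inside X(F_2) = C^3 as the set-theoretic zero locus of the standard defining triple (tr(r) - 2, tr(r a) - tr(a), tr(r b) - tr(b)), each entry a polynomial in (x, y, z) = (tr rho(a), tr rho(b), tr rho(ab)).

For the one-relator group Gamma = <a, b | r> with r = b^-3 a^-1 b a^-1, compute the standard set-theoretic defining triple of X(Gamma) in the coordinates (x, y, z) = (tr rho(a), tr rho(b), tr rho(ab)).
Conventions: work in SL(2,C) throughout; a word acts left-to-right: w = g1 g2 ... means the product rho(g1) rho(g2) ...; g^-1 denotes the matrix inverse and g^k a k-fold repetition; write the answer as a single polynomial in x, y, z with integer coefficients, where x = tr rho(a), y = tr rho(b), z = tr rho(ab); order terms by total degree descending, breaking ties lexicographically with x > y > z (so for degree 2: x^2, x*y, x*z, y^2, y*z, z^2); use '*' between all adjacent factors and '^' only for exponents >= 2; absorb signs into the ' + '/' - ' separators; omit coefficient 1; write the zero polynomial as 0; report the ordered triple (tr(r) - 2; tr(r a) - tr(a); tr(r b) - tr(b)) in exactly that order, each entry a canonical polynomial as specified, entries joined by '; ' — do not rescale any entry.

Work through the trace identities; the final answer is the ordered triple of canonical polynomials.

tr(b^-1) = tr(b) = y
tr(b^-2) = tr(b^-1)*tr(b) - tr(1) = y^2 - 2
tr(a b^-1) = tr(a)*tr(b) - tr(a b) = x*y - z
apply: tr(b^-2 a) = tr(a b^-1)*tr(b) - tr(a) = x*y^2 - y*z - x
use: tr(b^-2 a^-1) = tr(b^-2)*tr(a) - tr(b^-2 a) = y*z - x
use: tr(a b a) = tr(a)*tr(b a) - tr(b) = x*z - y
use: tr(a b a b) = tr(b a)*tr(b a) - tr(1) = z^2 - 2
apply: tr(b a b^-1 a) = tr(a b a)*tr(b) - tr(a b a b) = x*y*z - y^2 - z^2 + 2
tr(b^-1 a^-1 b a) = tr(b a b^-1)*tr(a) - tr(b a b^-1 a) = -x*y*z + x^2 + y^2 + z^2 - 2
tr(a^-1 b a b^-2) = tr(b^-1 a^-1 b a)*tr(b) - tr(b^-1 a^-1 b a b) = -x*y^2*z + x^2*y + y^3 + y*z^2 - 3*y
use: tr(b^-3 a^-1 b a) = tr(a^-1 b a b^-2)*tr(b) - tr(a^-1 b a b^-1) = -x*y^3*z + x^2*y^2 + y^4 + y^2*z^2 + x*y*z - x^2 - 4*y^2 - z^2 + 2
apply: tr(b^-3 a^-1 b a^-1) = tr(b^-3 a^-1 b)*tr(a) - tr(b^-3 a^-1 b a) = x*y^3*z - x^2*y^2 - y^4 - y^2*z^2 + 4*y^2 + z^2 - 2
tr(b a^-1 b^-2 a) = tr(a b a^-1 b^-1)*tr(b) - tr(a b a^-1) = -x*y^2*z + x^2*y + y^3 + y*z^2 - 3*y
apply: tr(b^-2 a^-1 b a^-1) = tr(b a^-1 b^-2)*tr(a) - tr(b a^-1 b^-2 a) = x*y^2*z - x^2*y - y^3 - y*z^2 + x*z + 3*y
assemble the triple (tr(r) - 2; tr(r a) - x; tr(r b) - y)

x*y^3*z - x^2*y^2 - y^4 - y^2*z^2 + 4*y^2 + z^2 - 4; y*z - 2*x; x*y^2*z - x^2*y - y^3 - y*z^2 + x*z + 2*y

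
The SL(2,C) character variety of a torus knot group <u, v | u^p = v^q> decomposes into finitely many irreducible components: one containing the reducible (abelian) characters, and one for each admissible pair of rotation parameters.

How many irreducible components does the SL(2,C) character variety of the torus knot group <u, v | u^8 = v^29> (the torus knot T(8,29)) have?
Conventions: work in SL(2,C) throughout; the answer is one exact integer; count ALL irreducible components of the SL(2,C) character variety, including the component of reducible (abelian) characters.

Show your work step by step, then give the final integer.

99

Gamma = < u, v | u^8 = v^29 > (torus knot T(8,29)); the central element u^8 = v^29 acts as +I or -I in any irreducible SL(2,C) representation.
So on each irreducible component the traces are pinned: tr(u) = 2*cos(pi*alpha/8) with 1 <= alpha <= 7, tr(v) = 2*cos(pi*beta/29) with 1 <= beta <= 28.
u^8 = (-1)^alpha I and v^29 = (-1)^beta I must agree, so alpha and beta have equal parity.
Enumerate parity-matched pairs: 4*14 odd-odd plus 3*14 even-even gives 98.
That is 98 components of irreducible characters, and with the reducible (abelian) component the total is 99.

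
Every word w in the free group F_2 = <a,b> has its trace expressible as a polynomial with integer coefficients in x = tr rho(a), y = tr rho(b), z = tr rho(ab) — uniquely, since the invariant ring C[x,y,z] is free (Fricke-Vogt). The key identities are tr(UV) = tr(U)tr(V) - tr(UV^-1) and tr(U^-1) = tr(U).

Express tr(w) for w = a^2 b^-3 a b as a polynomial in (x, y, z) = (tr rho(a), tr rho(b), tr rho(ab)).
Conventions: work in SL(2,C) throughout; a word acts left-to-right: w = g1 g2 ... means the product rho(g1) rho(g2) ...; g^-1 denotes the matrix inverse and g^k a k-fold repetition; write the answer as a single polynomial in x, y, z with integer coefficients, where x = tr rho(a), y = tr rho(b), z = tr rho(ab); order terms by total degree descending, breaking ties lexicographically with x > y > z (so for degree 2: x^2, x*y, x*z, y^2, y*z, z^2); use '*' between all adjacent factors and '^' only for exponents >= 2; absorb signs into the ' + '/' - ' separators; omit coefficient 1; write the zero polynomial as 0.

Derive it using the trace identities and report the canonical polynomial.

x^2*y^3*z - x*y^4 - x*y^2*z^2 - 2*x^2*y*z + 3*x*y^2 + x*z^2 + y*z - x

trace(b a^2) = trace(a) trace(b a) - trace(b)  (reduce the a square) = x*z - y
use: trace(a b a^2) = trace(a) trace(b a^2) - trace(b a)  (reduce the a square) = x^2*z - x*y - z
trace(b a b a) = trace(a b) trace(a b) - trace(1)  (split on a) = z^2 - 2
apply: trace(b a b) = trace(b) trace(a b) - trace(a)  (reduce the b square) = y*z - x
apply: trace(a b a^2 b) = trace(a) trace(b a b a) - trace(b a b)  (reduce the a square) = x*z^2 - y*z - x
apply: trace(a b a^2 b^-1) = trace(a b a^2) trace(b) - trace(a b a^2 b)  (eliminate b^-1) = x^2*y*z - x*y^2 - x*z^2 + x
apply: trace(b^-1 a b a^2 b^-1) = trace(a b a^2 b^-1) trace(b) - trace(a b a^2)  (eliminate b^-1) = x^2*y^2*z - x*y^3 - x*y*z^2 - x^2*z + 2*x*y + z
trace(a^2 b^-3 a b) = trace(b^-1 a b a^2 b^-1) trace(b) - trace(b^-1 a b a^2)  (eliminate b^-1) = x^2*y^3*z - x*y^4 - x*y^2*z^2 - 2*x^2*y*z + 3*x*y^2 + x*z^2 + y*z - x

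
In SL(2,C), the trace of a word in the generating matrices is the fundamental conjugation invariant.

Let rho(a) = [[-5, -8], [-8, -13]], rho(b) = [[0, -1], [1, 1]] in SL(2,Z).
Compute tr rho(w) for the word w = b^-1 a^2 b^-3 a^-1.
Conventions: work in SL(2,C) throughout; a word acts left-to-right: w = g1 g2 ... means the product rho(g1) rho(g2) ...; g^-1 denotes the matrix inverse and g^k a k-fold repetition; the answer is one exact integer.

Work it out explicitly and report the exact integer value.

5

rho(b^-1) = [[1, 1], [-1, 0]]
... * rho(a) = [[-5, -8], [-8, -13]]  ->  [[-13, -21], [5, 8]]
... * rho(a) = [[-5, -8], [-8, -13]]  ->  [[233, 377], [-89, -144]]
... * rho(b^-1) = [[1, 1], [-1, 0]]  ->  [[-144, 233], [55, -89]]
... * rho(b^-1) = [[1, 1], [-1, 0]]  ->  [[-377, -144], [144, 55]]
... * rho(b^-1) = [[1, 1], [-1, 0]]  ->  [[-233, -377], [89, 144]]
... * rho(a^-1) = [[-13, 8], [8, -5]]  ->  [[13, 21], [-5, -8]]
tr = 13 + -8 = 5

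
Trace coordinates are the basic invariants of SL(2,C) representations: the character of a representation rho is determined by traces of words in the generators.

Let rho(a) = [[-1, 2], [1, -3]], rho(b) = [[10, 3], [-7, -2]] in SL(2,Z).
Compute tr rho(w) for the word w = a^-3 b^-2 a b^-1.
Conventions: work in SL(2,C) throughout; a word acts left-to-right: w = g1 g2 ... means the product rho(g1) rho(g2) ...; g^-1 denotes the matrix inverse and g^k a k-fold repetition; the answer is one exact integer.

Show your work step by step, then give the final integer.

24644

rho(a^-1) = [[-3, -2], [-1, -1]]
... * rho(a^-1) = [[-3, -2], [-1, -1]]  ->  [[11, 8], [4, 3]]
... * rho(a^-1) = [[-3, -2], [-1, -1]]  ->  [[-41, -30], [-15, -11]]
... * rho(b^-1) = [[-2, -3], [7, 10]]  ->  [[-128, -177], [-47, -65]]
... * rho(b^-1) = [[-2, -3], [7, 10]]  ->  [[-983, -1386], [-361, -509]]
... * rho(a) = [[-1, 2], [1, -3]]  ->  [[-403, 2192], [-148, 805]]
... * rho(b^-1) = [[-2, -3], [7, 10]]  ->  [[16150, 23129], [5931, 8494]]
tr = 16150 + 8494 = 24644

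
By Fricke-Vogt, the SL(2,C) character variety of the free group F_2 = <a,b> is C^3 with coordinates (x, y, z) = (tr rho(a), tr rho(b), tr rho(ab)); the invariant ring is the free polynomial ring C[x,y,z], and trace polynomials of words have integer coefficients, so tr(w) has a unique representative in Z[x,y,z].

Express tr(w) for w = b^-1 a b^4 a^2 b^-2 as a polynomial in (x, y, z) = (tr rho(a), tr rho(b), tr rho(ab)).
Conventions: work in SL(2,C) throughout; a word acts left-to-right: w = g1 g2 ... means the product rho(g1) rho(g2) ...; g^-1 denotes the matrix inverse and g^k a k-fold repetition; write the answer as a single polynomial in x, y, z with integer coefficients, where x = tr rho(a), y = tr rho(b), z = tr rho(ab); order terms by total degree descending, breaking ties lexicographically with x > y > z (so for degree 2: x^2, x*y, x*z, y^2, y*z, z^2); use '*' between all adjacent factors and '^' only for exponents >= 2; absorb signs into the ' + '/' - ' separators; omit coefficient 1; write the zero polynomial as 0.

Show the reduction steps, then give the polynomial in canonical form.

x^2*y^6*z - x^3*y^5 - x*y^7 - x*y^5*z^2 - 3*x^2*y^4*z + 3*x^3*y^3 + 7*x*y^5 + 3*x*y^3*z^2 + 2*x^2*y^2*z - 2*x^3*y - 14*x*y^3 - 2*x*y*z^2 + x^2*z + 7*x*y - z

use: tr(a^2 b) = tr(a) tr(b a) - tr(b) = x*z - y
apply: tr(a^2) = tr(a) tr(a) - tr(1) = x^2 - 2
apply: tr(b a^2 b) = tr(b) tr(a^2 b) - tr(a^2) = x*y*z - x^2 - y^2 + 2
apply: tr(b^2 a^2 b) = tr(b) tr(b a^2 b) - tr(b a^2) = x*y^2*z - x^2*y - y^3 - x*z + 3*y
tr(b^4 a^2) = tr(b) tr(b^2 a^2 b) - tr(b^2 a^2) = x*y^3*z - x^2*y^2 - y^4 - 2*x*y*z + x^2 + 4*y^2 - 2
tr(a b^2) = tr(b) tr(a b) - tr(a) = y*z - x
tr(b a b^2) = tr(b) tr(a b^2) - tr(a b) = y^2*z - x*y - z
apply: tr(b^4 a) = tr(b) tr(b a b^2) - tr(b a b) = y^3*z - x*y^2 - 2*y*z + x
apply: tr(a b^4 a^2) = tr(a) tr(b^4 a^2) - tr(b^4 a) = x^2*y^3*z - x^3*y^2 - x*y^4 - 2*x^2*y*z - y^3*z + x^3 + 5*x*y^2 + 2*y*z - 3*x
apply: tr(a b a b) = tr(a b) tr(a b) - tr(1)   [split at repeated a] = z^2 - 2
tr(b a b a b) = tr(b) tr(a b a b) - tr(a b a) = y*z^2 - x*z - y
use: tr(b a b^3 a) = tr(b) tr(b a b a b) - tr(b a b a) = y^2*z^2 - x*y*z - y^2 - z^2 + 2
tr(a^2 b a b^3) = tr(a) tr(b a b^3 a) - tr(b a b^3) = x*y^2*z^2 - x^2*y*z - y^3*z - x*z^2 + 2*y*z + x
apply: tr(a^2 b a b^2) = tr(a) tr(b a b^2 a) - tr(b a b^2) = x*y*z^2 - x^2*z - y^2*z + z
use: tr(a b^4 a^2 b) = tr(b) tr(a^2 b a b^3) - tr(a^2 b a b^2) = x*y^3*z^2 - x^2*y^2*z - y^4*z - 2*x*y*z^2 + x^2*z + 3*y^2*z + x*y - z
tr(b^-1 a b^4 a^2) = tr(a b^4 a^2) tr(b) - tr(a b^4 a^2 b) = x^2*y^4*z - x^3*y^3 - x*y^5 - x*y^3*z^2 - x^2*y^2*z + x^3*y + 5*x*y^3 + 2*x*y*z^2 - x^2*z - y^2*z - 4*x*y + z
apply: tr(b^-2 a b^4 a^2) = tr(b^-1 a b^4 a^2) tr(b) - tr(b^-1 a b^4 a^2 b) = x^2*y^5*z - x^3*y^4 - x*y^6 - x*y^4*z^2 - 2*x^2*y^3*z + 2*x^3*y^2 + 6*x*y^4 + 2*x*y^2*z^2 + x^2*y*z - x^3 - 9*x*y^2 - y*z + 3*x
use: tr(b^-1 a b^4 a^2 b^-2) = tr(b^-2 a b^4 a^2) tr(b) - tr(b^-2 a b^4 a^2 b) = x^2*y^6*z - x^3*y^5 - x*y^7 - x*y^5*z^2 - 3*x^2*y^4*z + 3*x^3*y^3 + 7*x*y^5 + 3*x*y^3*z^2 + 2*x^2*y^2*z - 2*x^3*y - 14*x*y^3 - 2*x*y*z^2 + x^2*z + 7*x*y - z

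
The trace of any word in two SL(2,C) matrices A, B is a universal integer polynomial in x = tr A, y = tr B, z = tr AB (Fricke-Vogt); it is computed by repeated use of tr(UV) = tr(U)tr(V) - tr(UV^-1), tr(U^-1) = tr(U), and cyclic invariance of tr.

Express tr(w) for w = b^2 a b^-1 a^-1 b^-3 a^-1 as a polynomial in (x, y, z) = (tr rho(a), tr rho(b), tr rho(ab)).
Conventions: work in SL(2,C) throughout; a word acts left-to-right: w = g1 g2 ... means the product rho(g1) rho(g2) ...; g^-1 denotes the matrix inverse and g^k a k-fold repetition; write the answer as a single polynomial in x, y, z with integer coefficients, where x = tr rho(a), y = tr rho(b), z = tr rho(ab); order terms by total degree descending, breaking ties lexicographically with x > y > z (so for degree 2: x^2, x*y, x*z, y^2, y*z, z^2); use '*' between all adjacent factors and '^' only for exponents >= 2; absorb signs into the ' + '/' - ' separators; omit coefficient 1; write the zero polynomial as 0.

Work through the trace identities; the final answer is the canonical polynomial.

-x*y^4*z^2 + 2*x^2*y^3*z + y^5*z + y^3*z^3 - x^3*y^2 - x*y^4 - x^2*y*z - 5*y^3*z - y*z^3 + 4*x*y^2 + 5*y*z - x

trace(b^2 a) = trace(b) * trace(a b) - trace(a) = y*z - x
trace(b^2) = trace(b) * trace(b) - trace(1) = y^2 - 2
trace(a b^2 a) = trace(a) * trace(b^2 a) - trace(b^2) = x*y*z - x^2 - y^2 + 2
trace(a b a b) = trace(a b) * trace(a b) - trace(1) = z^2 - 2
trace(a b a) = trace(a) * trace(b a) - trace(b) = x*z - y
trace(a b^2 a b) = trace(b) * trace(a b a b) - trace(a b a) = y*z^2 - x*z - y
trace(b^2 a b^-1 a) = trace(a b^2 a) * trace(b) - trace(a b^2 a b) = x*y^2*z - x^2*y - y^3 - y*z^2 + x*z + 3*y
trace(b^2 a b^-1 a^-1) = trace(b^2 a b^-1) * trace(a) - trace(b^2 a b^-1 a) = -x*y^2*z + x^2*y + y^3 + y*z^2 - 3*y
trace(a^-1 b^2 a b^-1 a^-1) = trace(b^2 a b^-1 a^-1) * trace(a) - trace(b^2 a b^-1) = -x^2*y^2*z + x^3*y + x*y^3 + x*y*z^2 - 3*x*y - z
trace(a b^3 a) = trace(b) * trace(a^2 b^2) - trace(a^2 b) = x*y^2*z - x^2*y - y^3 - x*z + 3*y
trace(a b^3 a b) = trace(b) * trace(a b a b^2) - trace(a b a b) = y^2*z^2 - x*y*z - y^2 - z^2 + 2
trace(b^2 a b^-1 a b) = trace(a b^3 a) * trace(b) - trace(a b^3 a b) = x*y^3*z - x^2*y^2 - y^4 - y^2*z^2 + 4*y^2 + z^2 - 2
trace(a^2 b a b) = trace(a) * trace(b a b a) - trace(b a b) = x*z^2 - y*z - x
trace(a^2 b a) = trace(a) * trace(a b a) - trace(a b) = x^2*z - x*y - z
trace(a b a b^2 a) = trace(b) * trace(a^2 b a b) - trace(a^2 b a) = x*y*z^2 - x^2*z - y^2*z + z
trace(a b a b a b) = trace(a b a b) * trace(a b) - trace(b a) = z^3 - 3*z
trace(a b a b^2 a b) = trace(b) * trace(a b a b a b) - trace(a b a b a) = y*z^3 - x*z^2 - 2*y*z + x
trace(b^2 a b^-1 a b a) = trace(a b a b^2 a) * trace(b) - trace(a b a b^2 a b) = x*y^2*z^2 - x^2*y*z - y^3*z - y*z^3 + x*z^2 + 3*y*z - x
trace(b a^-1 b^2 a b^-1 a) = trace(b^2 a b^-1 a b) * trace(a) - trace(b^2 a b^-1 a b a) = x^2*y^3*z - x^3*y^2 - x*y^4 - 2*x*y^2*z^2 + x^2*y*z + y^3*z + y*z^3 + 4*x*y^2 - 3*y*z - x
trace(a^-1 b^2 a b^-1 a^-1 b) = trace(b a^-1 b^2 a b^-1) * trace(a) - trace(b a^-1 b^2 a b^-1 a) = -x^2*y^3*z + x^3*y^2 + x*y^4 + 2*x*y^2*z^2 - x^2*y*z - y^3*z - y*z^3 - 3*x*y^2 + 3*y*z - x
trace(b^-1 a^-1 b^2 a b^-1 a^-1) = trace(a^-1 b^2 a b^-1 a^-1) * trace(b) - trace(a^-1 b^2 a b^-1 a^-1 b) = -x*y^2*z^2 + x^2*y*z + y^3*z + y*z^3 - 4*y*z + x
trace(b^-1 a^-1 b^2 a b^-1 a^-1 b^-1) = trace(b^-1 a^-1 b^2 a b^-1 a^-1) * trace(b) - trace(b^-1 a^-1 b^2 a b^-1 a^-1 b) = -x*y^3*z^2 + 2*x^2*y^2*z + y^4*z + y^2*z^3 - x^3*y - x*y^3 - x*y*z^2 - 4*y^2*z + 4*x*y + z
trace(b^2 a b^-1 a^-1 b^-3 a^-1) = trace(b^-1 a^-1 b^2 a b^-1 a^-1 b^-1) * trace(b) - trace(b^-1 a^-1 b^2 a b^-1 a^-1) = -x*y^4*z^2 + 2*x^2*y^3*z + y^5*z + y^3*z^3 - x^3*y^2 - x*y^4 - x^2*y*z - 5*y^3*z - y*z^3 + 4*x*y^2 + 5*y*z - x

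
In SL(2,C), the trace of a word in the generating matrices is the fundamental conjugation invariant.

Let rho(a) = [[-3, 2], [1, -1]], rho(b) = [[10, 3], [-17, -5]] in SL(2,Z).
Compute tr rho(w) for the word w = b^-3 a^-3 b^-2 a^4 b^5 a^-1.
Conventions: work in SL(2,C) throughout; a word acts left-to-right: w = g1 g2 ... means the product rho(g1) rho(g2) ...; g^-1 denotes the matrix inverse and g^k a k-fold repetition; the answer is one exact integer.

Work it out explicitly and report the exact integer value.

rho(b^-1) = [[-5, -3], [17, 10]]
... * rho(b^-1) = [[-5, -3], [17, 10]]  ->  [[-26, -15], [85, 49]]
... * rho(b^-1) = [[-5, -3], [17, 10]]  ->  [[-125, -72], [408, 235]]
... * rho(a^-1) = [[-1, -2], [-1, -3]]  ->  [[197, 466], [-643, -1521]]
... * rho(a^-1) = [[-1, -2], [-1, -3]]  ->  [[-663, -1792], [2164, 5849]]
... * rho(a^-1) = [[-1, -2], [-1, -3]]  ->  [[2455, 6702], [-8013, -21875]]
... * rho(b^-1) = [[-5, -3], [17, 10]]  ->  [[101659, 59655], [-331810, -194711]]
... * rho(b^-1) = [[-5, -3], [17, 10]]  ->  [[505840, 291573], [-1651037, -951680]]
... * rho(a) = [[-3, 2], [1, -1]]  ->  [[-1225947, 720107], [4001431, -2350394]]
... * rho(a) = [[-3, 2], [1, -1]]  ->  [[4397948, -3172001], [-14354687, 10353256]]
... * rho(a) = [[-3, 2], [1, -1]]  ->  [[-16365845, 11967897], [53417317, -39062630]]
... * rho(a) = [[-3, 2], [1, -1]]  ->  [[61065432, -44699587], [-199314581, 145897264]]
... * rho(b) = [[10, 3], [-17, -5]]  ->  [[1370547299, 406694231], [-4473399298, -1327430063]]
... * rho(b) = [[10, 3], [-17, -5]]  ->  [[6791671063, 2078170742], [-22167681909, -6783047579]]
... * rho(b) = [[10, 3], [-17, -5]]  ->  [[32587808016, 9984159479], [-106365010247, -32587807832]]
... * rho(b) = [[10, 3], [-17, -5]]  ->  [[156147369017, 47842626653], [-509657369326, -156155991581]]
... * rho(b) = [[10, 3], [-17, -5]]  ->  [[748149037069, 229228973786], [-2441921836383, -748192150073]]
... * rho(a^-1) = [[-1, -2], [-1, -3]]  ->  [[-977378010855, -2183984995496], [3190113986456, 7128420122985]]
tr = -977378010855 + 7128420122985 = 6151042112130

6151042112130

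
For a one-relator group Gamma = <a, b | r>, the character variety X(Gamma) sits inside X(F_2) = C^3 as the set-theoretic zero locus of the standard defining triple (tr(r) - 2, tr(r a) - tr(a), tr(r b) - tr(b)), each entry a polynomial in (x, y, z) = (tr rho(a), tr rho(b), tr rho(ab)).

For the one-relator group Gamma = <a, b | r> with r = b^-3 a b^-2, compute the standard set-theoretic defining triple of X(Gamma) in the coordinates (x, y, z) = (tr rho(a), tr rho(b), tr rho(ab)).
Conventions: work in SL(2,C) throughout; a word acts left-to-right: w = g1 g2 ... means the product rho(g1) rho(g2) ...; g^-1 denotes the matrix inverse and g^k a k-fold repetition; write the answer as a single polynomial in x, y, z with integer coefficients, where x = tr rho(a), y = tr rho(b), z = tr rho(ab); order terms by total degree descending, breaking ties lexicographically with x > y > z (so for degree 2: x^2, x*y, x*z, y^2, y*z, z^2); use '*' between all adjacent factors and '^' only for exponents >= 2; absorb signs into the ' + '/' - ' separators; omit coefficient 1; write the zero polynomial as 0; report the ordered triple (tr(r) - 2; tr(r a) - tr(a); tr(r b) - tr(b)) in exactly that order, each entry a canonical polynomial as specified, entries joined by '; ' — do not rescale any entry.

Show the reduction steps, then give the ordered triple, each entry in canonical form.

next, trace(a b^-1) = trace(a) * trace(b) - trace(a b)   [inverse elimination on b] = x*y - z
trace(b^-1 a b^-1) = trace(a b^-1) * trace(b) - trace(a)   [inverse elimination on b] = x*y^2 - y*z - x
trace(b^-1 a b^-2) = trace(b^-1 a b^-1) * trace(b) - trace(b^-1 a)   [inverse elimination on b] = x*y^3 - y^2*z - 2*x*y + z
and trace(b^-4 a) = trace(b^-1 a b^-2) * trace(b) - trace(b^-1 a b^-1)   [inverse elimination on b] = x*y^4 - y^3*z - 3*x*y^2 + 2*y*z + x
and trace(b^-3 a b^-2) = trace(b^-4 a) * trace(b) - trace(b^-4 a b)   [inverse elimination on b] = x*y^5 - y^4*z - 4*x*y^3 + 3*y^2*z + 3*x*y - z
and trace(a^2) = trace(a) * trace(a) - trace(1)   [square of a] = x^2 - 2
trace(a^2 b) = trace(a) * trace(b a) - trace(b)   [square of a] = x*z - y
and trace(a^2 b^-1) = trace(a^2) * trace(b) - trace(a^2 b)   [inverse elimination on b] = x^2*y - x*z - y
trace(a b^-2 a) = trace(a^2 b^-1) * trace(b) - trace(a^2)   [inverse elimination on b] = x^2*y^2 - x*y*z - x^2 - y^2 + 2
and trace(a b a b) = trace(a b) * trace(a b) - trace(1)   [split at a repeated a] = z^2 - 2
next, trace(b^-1 a b a) = trace(a b a) * trace(b) - trace(a b a b)   [inverse elimination on b] = x*y*z - y^2 - z^2 + 2
next, trace(a b^-2 a b) = trace(b^-1 a b a) * trace(b) - trace(b^-1 a b a b)   [inverse elimination on b] = x*y^2*z - y^3 - y*z^2 - x*z + 3*y
trace(a b^-1 a b^-2) = trace(a b^-2 a) * trace(b) - trace(a b^-2 a b)   [inverse elimination on b] = x^2*y^3 - 2*x*y^2*z - x^2*y + y*z^2 + x*z - y
and trace(a b^-1 a b^-1) = trace(a b^-1 a) * trace(b) - trace(a b^-1 a b)   [inverse elimination on b] = x^2*y^2 - 2*x*y*z + z^2 - 2
trace(a b^-3 a b^-1) = trace(a b^-1 a b^-2) * trace(b) - trace(a b^-1 a b^-1)   [inverse elimination on b] = x^2*y^4 - 2*x*y^3*z - 2*x^2*y^2 + y^2*z^2 + 3*x*y*z - y^2 - z^2 + 2
trace(a b^-3 a) = trace(b^-2 a^2) * trace(b) - trace(b^-2 a^2 b)   [inverse elimination on b] = x^2*y^3 - x*y^2*z - 2*x^2*y - y^3 + x*z + 3*y
and trace(b^-3 a b^-2 a) = trace(a b^-3 a b^-1) * trace(b) - trace(a b^-3 a)   [inverse elimination on b] = x^2*y^5 - 2*x*y^4*z - 3*x^2*y^3 + y^3*z^2 + 4*x*y^2*z + 2*x^2*y - y*z^2 - x*z - y
assemble the triple (trace(r) - 2; trace(r a) - x; trace(r b) - y)

x*y^5 - y^4*z - 4*x*y^3 + 3*y^2*z + 3*x*y - z - 2; x^2*y^5 - 2*x*y^4*z - 3*x^2*y^3 + y^3*z^2 + 4*x*y^2*z + 2*x^2*y - y*z^2 - x*z - x - y; x*y^4 - y^3*z - 3*x*y^2 + 2*y*z + x - y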